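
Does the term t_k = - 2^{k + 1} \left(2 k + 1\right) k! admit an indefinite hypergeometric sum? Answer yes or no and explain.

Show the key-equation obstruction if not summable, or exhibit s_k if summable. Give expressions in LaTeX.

Yes. s_k = - 2^{k + 1} k!.

t_(k+1)/t_k = 2*(k + 1)*(2*k + 3)/(2*k + 1).
Gosper form: A/B · C(k+1)/C(k) with A=2*k + 2, B=1, C=k + 1/2.
f must satisfy (2*k + 2)·f(k+1) − (1)·f(k) = k + 1/2.
Bound: deg f ≤ 0.
Match coefficients ⇒ f(k) = 1/2.
Certificate R = B(k−1)f/C = 1/(2*k + 1) gives s_k = -2**(k + 1)*factorial(k).
Δs = -2**(k + 1)*(2*k + 1)*factorial(k), as required.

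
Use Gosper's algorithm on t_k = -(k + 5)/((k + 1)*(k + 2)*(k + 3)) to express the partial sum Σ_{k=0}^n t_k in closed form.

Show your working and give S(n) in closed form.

S(n) = (-3*n**2 - 13*n - 10)/(2*(n**2 + 5*n + 6))

Compute t_(k+1)/t_k: get (k + 1)*(k + 6)/((k + 4)*(k + 5)).
So A=k + 1 and B=k + 4, with C=k + 5.
Set up (k + 1)·f(k+1) − (k + 3)·f(k) − (k + 5) = 0.
From deg A=1, deg B=1, deg C=1: d=2.
Match coefficients ⇒ f(k) = k*(3*k + 7)/2.
Get s_k = R·t_k = k*(-3*k - 7)/(2*(k + 1)*(k + 2)) with R(k) = B(k−1)f(k)/C(k) = k*(k + 3)*(3*k + 7)/(2*(k + 5)).
Verify: (-k - 5)/(k**3 + 6*k**2 + 11*k + 6) matches t_k.
Telescope: S(n) = s_(n+1) − s_(0) = (-3*n**2 - 13*n - 10)/(2*(n**2 + 5*n + 6)) − (0) = (-3*n**2 - 13*n - 10)/(2*(n**2 + 5*n + 6)).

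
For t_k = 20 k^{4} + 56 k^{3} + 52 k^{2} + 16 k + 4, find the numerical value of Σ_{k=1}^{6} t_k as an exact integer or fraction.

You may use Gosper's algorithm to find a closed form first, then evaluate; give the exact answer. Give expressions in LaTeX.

Compute t_(k+1)/t_k: get (5*k**4 + 34*k**3 + 85*k**2 + 92*k + 37)/(5*k**4 + 14*k**3 + 13*k**2 + 4*k + 1).
Factor: A=1; B=1; C=k**4 + 14*k**3/5 + 13*k**2/5 + 4*k/5 + 1/5.
Solve (1)·f(k+1) − (1)·f(k) = k**4 + 14*k**3/5 + 13*k**2/5 + 4*k/5 + 1/5.
d = 5 from the (0,0,4) case.
A polynomial solution: f(k) = k*(k**4 + k**3 - k**2 - k + 1)/5.
Get s_k = R·t_k = 4*k*(k**4 + k**3 - k**2 - k + 1) with R(k) = B(k−1)f(k)/C(k) = k*(k**4 + k**3 - k**2 - k + 1)/(5*k**4 + 14*k**3 + 13*k**2 + 4*k + 1).
Verify: 20*k**4 + 56*k**3 + 52*k**2 + 16*k + 4 matches t_k.
Evaluate s at k=7 and k=1: 75292 and 4; difference 75288.

Σ = 75288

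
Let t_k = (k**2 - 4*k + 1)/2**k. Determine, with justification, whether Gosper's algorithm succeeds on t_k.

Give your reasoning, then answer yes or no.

Yes. s_k = 2**(1 - k)*k*(2 - k).

The ratio is (k**2/2 - k - 1)/(k**2 - 4*k + 1).
So A=1/2 and B=1, with C=k**2 - 4*k + 1.
Key eq: (1/2)·f(k+1) = (1)·f(k) + (k**2 - 4*k + 1).
d = 2 from the (0,0,2) case.
Match coefficients ⇒ f(k) = -2*k*(k - 2).
Get s_k = R·t_k = 2**(1 - k)*k*(2 - k) with R(k) = B(k−1)f(k)/C(k) = -2*k*(k - 2)/(k**2 - 4*k + 1).
Check: Δs_k = (k**2 - 4*k + 1)/2**k. ✓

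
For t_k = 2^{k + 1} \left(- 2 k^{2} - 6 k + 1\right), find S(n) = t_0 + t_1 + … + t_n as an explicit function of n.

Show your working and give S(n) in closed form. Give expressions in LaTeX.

S(n) = - 8 \cdot 2^{n} n^{2} - 8 \cdot 2^{n} n + 4 \cdot 2^{n} - 2

Ratio r(k) = 2*(2*k**2 + 10*k + 7)/(2*k**2 + 6*k - 1).
Take A(k)=2, B(k)=1, C(k)=k**2 + 3*k - 1/2.
Key eq: (2)·f(k+1) = (1)·f(k) + (k**2 + 3*k - 1/2).
Bound: deg f ≤ 2.
A polynomial solution: f(k) = (2*k**2 - 2*k - 1)/2.
Then R = B(k−1)f/C = (2*k**2 - 2*k - 1)/(2*k**2 + 6*k - 1), so s_k = R(k)·t_k = 2**(k + 1)*(-2*k**2 + 2*k + 1).
Check: Δs_k = 2**(k + 1)*(-2*k**2 - 6*k + 1). ✓
Σ_(k=0)^n t_k = s_(n+1) − s_(0) = (2**(n + 2)*(-2*n**2 - 2*n + 1)) − (2), i.e. -8*2**n*n**2 - 8*2**n*n + 4*2**n - 2.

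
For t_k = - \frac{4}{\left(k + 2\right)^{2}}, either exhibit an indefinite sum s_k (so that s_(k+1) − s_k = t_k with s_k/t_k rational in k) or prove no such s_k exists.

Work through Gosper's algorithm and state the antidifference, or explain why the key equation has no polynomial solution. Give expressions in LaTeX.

no hypergeometric antidifference exists

r(k) = (k + 2)**2/(k + 3)**2 after simplifying.
Gosper form: A/B · C(k+1)/C(k) with A=k**2 + 4*k + 4, B=k**2 + 6*k + 9, C=1.
Key eq: (k**2 + 4*k + 4)·f(k+1) = (k**2 + 4*k + 4)·f(k) + (1).
Bound: deg f ≤ 0.
Put f(k) = c0: A·f(k+1) − B(k−1)·f(k) − C = -1; need -1 = 0 — inconsistent ⇒ no f, not summable.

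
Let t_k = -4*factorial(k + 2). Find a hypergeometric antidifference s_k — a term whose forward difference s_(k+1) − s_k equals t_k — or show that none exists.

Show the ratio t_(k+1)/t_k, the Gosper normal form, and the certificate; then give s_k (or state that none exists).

no hypergeometric antidifference exists

r(k) = k + 3 after simplifying.
Factor: A=k + 3; B=1; C=1.
f must satisfy (k + 3)·f(k+1) − (1)·f(k) = 1.
Degrees (1,0,0) ⇒ d ≤ -1.
Bound -1 < 0, so the key equation has no polynomial solution.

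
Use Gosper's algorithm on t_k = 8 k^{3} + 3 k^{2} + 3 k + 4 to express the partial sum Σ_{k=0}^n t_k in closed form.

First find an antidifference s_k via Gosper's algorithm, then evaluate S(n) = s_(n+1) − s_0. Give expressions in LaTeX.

Ratio r(k) = (8*k**3 + 27*k**2 + 33*k + 18)/(8*k**3 + 3*k**2 + 3*k + 4).
Take A(k)=1, B(k)=1, C(k)=k**3 + 3*k**2/8 + 3*k/8 + 1/2.
Need (1)·f(k+1) − (1)·f(k) = k**3 + 3*k**2/8 + 3*k/8 + 1/2.
Bound: deg f ≤ 4.
Solving with deg f ≤ 4: f(k) = k*(2*k**3 - 3*k**2 + 2*k + 3)/8.
Then R = B(k−1)f/C = k*(2*k**3 - 3*k**2 + 2*k + 3)/(8*k**3 + 3*k**2 + 3*k + 4), so s_k = R(k)·t_k = k*(2*k**3 - 3*k**2 + 2*k + 3).
Check: Δs_k = 8*k**3 + 3*k**2 + 3*k + 4. ✓
s_(n+1) = 2*n**4 + 5*n**3 + 5*n**2 + 6*n + 4 and s_(0) = 0, so S(n) = 2*n**4 + 5*n**3 + 5*n**2 + 6*n + 4.

S(n) = 2 n^{4} + 5 n^{3} + 5 n^{2} + 6 n + 4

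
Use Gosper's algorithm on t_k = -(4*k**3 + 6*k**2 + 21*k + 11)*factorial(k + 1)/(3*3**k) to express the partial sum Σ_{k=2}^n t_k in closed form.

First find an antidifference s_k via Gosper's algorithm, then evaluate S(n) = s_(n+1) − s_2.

Step 1: r(k) = (4*k**4 + 26*k**3 + 81*k**2 + 132*k + 84)/(3*(4*k**3 + 6*k**2 + 21*k + 11)).
Factor: A=k/3 + 2/3; B=1; C=k**3 + 3*k**2/2 + 21*k/4 + 11/4.
Need (k/3 + 2/3)·f(k+1) − (1)·f(k) = k**3 + 3*k**2/2 + 21*k/4 + 11/4.
Bound: deg f ≤ 2.
Solving with deg f ≤ 2: f(k) = 3*(4*k**2 + 2*k + 1)/4.
Certificate R = B(k−1)f/C = 3*(4*k**2 + 2*k + 1)/(4*k**3 + 6*k**2 + 21*k + 11) gives s_k = -(4*k**2 + 2*k + 1)*factorial(k + 1)/3**k.
s_(k+1) − s_k = -(4*k**3 + 6*k**2 + 21*k + 11)*factorial(k + 1)/(3*3**k) = t_k.
Σ_(k=2)^n t_k = s_(n+1) − s_(2) = (-3**(-n - 1)*(4*n**2 + 10*n + 7)*factorial(n + 2)) − (-14), i.e. (42*3**n - 4*n**4*factorial(n) - 22*n**3*factorial(n) - 45*n**2*factorial(n) - 41*n*factorial(n) - 14*factorial(n))/(3*3**n).

S(n) = (42*3**n - 4*n**4*factorial(n) - 22*n**3*factorial(n) - 45*n**2*factorial(n) - 41*n*factorial(n) - 14*factorial(n))/(3*3**n)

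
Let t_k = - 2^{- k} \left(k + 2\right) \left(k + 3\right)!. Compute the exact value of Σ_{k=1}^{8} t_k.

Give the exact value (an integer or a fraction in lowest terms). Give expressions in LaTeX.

Σ = -1871076

r(k) = (k + 3)*(k + 4)/(2*(k + 2)) after simplifying.
Factor: A=k/2 + 2; B=1; C=k + 2.
Set up (k/2 + 2)·f(k+1) − (1)·f(k) − (k + 2) = 0.
Degrees (1,0,1) ⇒ d ≤ 0.
Coefficient equations give f(k) = 2.
Get s_k = R·t_k = -2**(1 - k)*factorial(k + 3) with R(k) = B(k−1)f(k)/C(k) = 2/(k + 2).
s_(k+1) − s_k = -(k + 2)*factorial(k + 3)/2**k = t_k.
Σ_(k=1)^(8) t_k = s_(9) − s_(1) = -1871100 − (-24) = -1871076.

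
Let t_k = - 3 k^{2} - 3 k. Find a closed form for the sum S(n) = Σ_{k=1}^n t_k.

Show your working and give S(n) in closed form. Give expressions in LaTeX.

S(n) = n \left(- n^{2} - 3 n - 2\right)

The ratio is (k + 2)/k.
Normal form (A,B,C) = (1, 1, k**2 + k).
Set up (1)·f(k+1) − (1)·f(k) − (k**2 + k) = 0.
Bound: deg f ≤ 3.
A polynomial solution: f(k) = k*(k - 1)*(k + 1)/3.
Then R = B(k−1)f/C = (k - 1)/3, so s_k = R(k)·t_k = -k**3 + k.
Δs = 3*k*(-k - 1), as required.
Σ_(k=1)^n t_k = s_(n+1) − s_(1) = (n*(-n**2 - 3*n - 2)) − (0), i.e. n*(-n**2 - 3*n - 2).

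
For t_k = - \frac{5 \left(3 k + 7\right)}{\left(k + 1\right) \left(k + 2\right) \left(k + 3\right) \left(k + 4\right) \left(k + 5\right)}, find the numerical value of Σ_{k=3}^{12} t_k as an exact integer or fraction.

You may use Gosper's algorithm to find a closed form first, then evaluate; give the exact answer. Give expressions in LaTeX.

Step 1: r(k) = (k + 1)*(3*k + 10)/((k + 6)*(3*k + 7)).
Normal form (A,B,C) = (k + 1, k + 6, k + 7/3).
Key eq: (k + 1)·f(k+1) = (k + 5)·f(k) + (k + 7/3).
From deg A=1, deg B=1, deg C=1: d=4.
A polynomial solution: f(k) = k*(k + 2)*(k**2 + 8*k + 19)/36.
Then R = B(k−1)f/C = k*(k + 2)*(k + 5)*(k**2 + 8*k + 19)/(12*(3*k + 7)), so s_k = R(k)·t_k = 5*k*(-k**2 - 8*k - 19)/(12*(k**3 + 8*k**2 + 19*k + 12)).
Verify: 5*(-3*k - 7)/(k**5 + 15*k**4 + 85*k**3 + 225*k**2 + 274*k + 120) matches t_k.
Sum = s_(13) − s_(3); s_(13) = -4745/11424, s_(3) = -65/168 ⇒ -325/11424.

Σ = -325/11424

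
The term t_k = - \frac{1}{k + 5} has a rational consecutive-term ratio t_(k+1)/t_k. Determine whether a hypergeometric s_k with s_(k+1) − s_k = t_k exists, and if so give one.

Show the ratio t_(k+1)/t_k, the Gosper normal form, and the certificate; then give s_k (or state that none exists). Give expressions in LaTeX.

t_(k+1)/t_k = (k + 5)/(k + 6).
A = k + 5, B = k + 6, C = 1.
Solve (k + 5)·f(k+1) − (k + 5)·f(k) = 1.
Bound: deg f ≤ 0.
f = c0 ⇒ A·f(k+1) − B(k−1)·f(k) − C = -1. The system {-1 = 0} is inconsistent; no antidifference.

no hypergeometric antidifference exists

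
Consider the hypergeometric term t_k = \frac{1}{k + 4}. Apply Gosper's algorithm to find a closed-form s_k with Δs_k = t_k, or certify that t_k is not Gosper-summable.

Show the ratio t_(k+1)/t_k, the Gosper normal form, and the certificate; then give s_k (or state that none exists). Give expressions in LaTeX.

none — t_k is not Gosper-summable

Step 1: r(k) = (k + 4)/(k + 5).
Gosper form: A/B · C(k+1)/C(k) with A=k + 4, B=k + 5, C=1.
Solve (k + 4)·f(k+1) − (k + 4)·f(k) = 1.
d = 0 from the (1,1,0) case.
Generic f = c0 gives residual -1; -1 = 0 cannot hold, so t_k is not Gosper-summable.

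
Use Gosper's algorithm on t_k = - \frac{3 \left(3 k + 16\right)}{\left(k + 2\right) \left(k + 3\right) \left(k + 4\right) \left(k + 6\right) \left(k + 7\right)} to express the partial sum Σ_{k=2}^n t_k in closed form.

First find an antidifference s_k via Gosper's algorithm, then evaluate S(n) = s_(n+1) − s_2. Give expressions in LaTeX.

t_(k+1)/t_k = (k + 2)*(k + 6)*(3*k + 19)/((k + 5)*(k + 8)*(3*k + 16)).
So A=k + 2 and B=k + 8, with C=k**2 + 31*k/3 + 80/3.
Need (k + 2)·f(k+1) − (k + 7)·f(k) = k**2 + 31*k/3 + 80/3.
d = 5 from the (1,1,2) case.
A polynomial solution: f(k) = k*(k + 4)*(k + 5)*(k**2 + 11*k + 36)/108.
Get s_k = R·t_k = k*(-k**2 - 11*k - 36)/(12*(k**3 + 11*k**2 + 36*k + 36)) with R(k) = B(k−1)f(k)/C(k) = k*(k + 4)*(k + 7)*(k**2 + 11*k + 36)/(36*(3*k + 16)).
Δs = 3*(-3*k - 16)/(k**5 + 22*k**4 + 185*k**3 + 740*k**2 + 1404*k + 1008), as required.
Evaluate: s_(n+1) = (-n**3 - 14*n**2 - 61*n - 48)/(12*(n**3 + 14*n**2 + 61*n + 84)); subtract s_(2) = -31/480 ⇒ S(n) = 3*(-n**3 - 14*n**2 - 61*n + 76)/(160*(n**3 + 14*n**2 + 61*n + 84)).

S(n) = \frac{3 \left(- n^{3} - 14 n^{2} - 61 n + 76\right)}{160 \left(n^{3} + 14 n^{2} + 61 n + 84\right)}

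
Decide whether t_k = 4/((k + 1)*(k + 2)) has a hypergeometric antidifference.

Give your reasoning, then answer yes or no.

Step 1: r(k) = (k + 1)/(k + 3).
Normal form (A,B,C) = (k + 1, k + 3, 1).
Solve (k + 1)·f(k+1) − (k + 2)·f(k) = 1.
d = 1 from the (1,1,0) case.
Match coefficients ⇒ f(k) = k.
R(k) = B(k−1)·f(k)/C(k) = k*(k + 2); s_k = R·t_k = 4*k/(k + 1).
Check: Δs_k = 4/(k**2 + 3*k + 2). ✓

Yes. s_k = 4*k/(k + 1).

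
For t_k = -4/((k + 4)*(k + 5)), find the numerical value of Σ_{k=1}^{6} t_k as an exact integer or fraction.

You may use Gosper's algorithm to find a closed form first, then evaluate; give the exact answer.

t_(k+1)/t_k = (k + 4)/(k + 6).
Factor: A=k + 4; B=k + 6; C=1.
Need (k + 4)·f(k+1) − (k + 5)·f(k) = 1.
Bound: deg f ≤ 1.
A polynomial solution: f(k) = k/4.
Then R = B(k−1)f/C = k*(k + 5)/4, so s_k = R(k)·t_k = -k/(k + 4).
s_(k+1) − s_k = -4/(k**2 + 9*k + 20) = t_k.
Σ_(k=1)^(6) t_k = s_(7) − s_(1) = -7/11 − (-1/5) = -24/55.

Σ = -24/55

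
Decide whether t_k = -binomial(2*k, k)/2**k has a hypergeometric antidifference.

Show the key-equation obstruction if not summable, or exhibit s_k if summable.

No; the degree bound rules out any f.

Compute t_(k+1)/t_k: get (2*k + 1)/(k + 1).
A = 2*k + 1, B = k + 1, C = 1.
Key eq: (2*k + 1)·f(k+1) = (k)·f(k) + (1).
Bound: deg f ≤ -1.
Negative degree bound (-1): no f exists, t_k not Gosper-summable.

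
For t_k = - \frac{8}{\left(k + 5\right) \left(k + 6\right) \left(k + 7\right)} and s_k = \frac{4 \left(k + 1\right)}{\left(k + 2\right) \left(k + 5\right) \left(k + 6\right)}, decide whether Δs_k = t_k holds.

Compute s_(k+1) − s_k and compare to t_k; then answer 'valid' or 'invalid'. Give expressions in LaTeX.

Invalid: residual \frac{4 \left(3 k + 11\right)}{k^{5} + 23 k^{4} + 203 k^{3} + 853 k^{2} + 1692 k + 1260} ≠ 0.

s_(k+1) = 4*(k + 2)/((k + 3)*(k + 6)*(k + 7))
s_(k+1) − s_k = 4*(-2*k**2 - 7*k - 1)/(k**5 + 23*k**4 + 203*k**3 + 853*k**2 + 1692*k + 1260)
(s_(k+1) − s_k) − t_k = 4*(3*k + 11)/(k**5 + 23*k**4 + 203*k**3 + 853*k**2 + 1692*k + 1260)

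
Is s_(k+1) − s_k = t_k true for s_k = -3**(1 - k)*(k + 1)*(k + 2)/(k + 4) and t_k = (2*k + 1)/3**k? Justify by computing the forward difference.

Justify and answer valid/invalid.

Invalid: residual 2*(-2*k**2 - 12*k - 7)/(3**k*(k**2 + 9*k + 20)) ≠ 0.

s_(k+1) = -(k + 2)*(k + 3)/(3**k*(k + 5))
s_(k+1) − s_k = (2*k**3 + 15*k**2 + 25*k + 6)/(3**k*(k**2 + 9*k + 20))
(s_(k+1) − s_k) − t_k = 2*(-2*k**2 - 12*k - 7)/(3**k*(k**2 + 9*k + 20))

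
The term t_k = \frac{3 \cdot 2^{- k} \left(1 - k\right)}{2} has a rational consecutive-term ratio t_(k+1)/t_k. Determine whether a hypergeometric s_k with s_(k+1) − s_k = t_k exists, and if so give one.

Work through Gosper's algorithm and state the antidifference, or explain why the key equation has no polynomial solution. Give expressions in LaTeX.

s_k = 3 \cdot 2^{- k} k

Ratio r(k) = k/(2*(k - 1)).
Take A(k)=1/2, B(k)=1, C(k)=k - 1.
Need (1/2)·f(k+1) − (1)·f(k) = k - 1.
Bound: deg f ≤ 1.
A polynomial solution: f(k) = -2*k.
R(k) = B(k−1)·f(k)/C(k) = -2*k/(k - 1); s_k = R·t_k = 3*k/2**k.
s_(k+1) − s_k = 3*(1 - k)/(2*2**k) = t_k.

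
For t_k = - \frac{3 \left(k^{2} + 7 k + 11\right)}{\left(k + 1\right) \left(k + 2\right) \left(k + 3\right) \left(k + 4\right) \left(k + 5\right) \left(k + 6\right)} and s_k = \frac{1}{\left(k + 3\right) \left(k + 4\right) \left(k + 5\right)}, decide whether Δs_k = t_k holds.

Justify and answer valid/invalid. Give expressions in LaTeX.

s_(k+1) = 1/((k + 4)*(k + 5)*(k + 6))
s_(k+1) − s_k = -3/((k + 3)*(k + 4)*(k + 5)*(k + 6))
(s_(k+1) − s_k) − t_k = 3*(4*k + 9)/(k**6 + 21*k**5 + 175*k**4 + 735*k**3 + 1624*k**2 + 1764*k + 720)

Invalid: residual \frac{3 \left(4 k + 9\right)}{k^{6} + 21 k^{5} + 175 k^{4} + 735 k^{3} + 1624 k^{2} + 1764 k + 720} ≠ 0.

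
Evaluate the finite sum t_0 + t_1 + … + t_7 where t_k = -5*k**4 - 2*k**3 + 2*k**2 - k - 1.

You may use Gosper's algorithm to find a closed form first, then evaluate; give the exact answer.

t_(k+1)/t_k = (5*k**4 + 22*k**3 + 34*k**2 + 23*k + 7)/(5*k**4 + 2*k**3 - 2*k**2 + k + 1).
So A=1 and B=1, with C=k**4 + 2*k**3/5 - 2*k**2/5 + k/5 + 1/5.
f must satisfy (1)·f(k+1) − (1)·f(k) = k**4 + 2*k**3/5 - 2*k**2/5 + k/5 + 1/5.
d = 5 from the (0,0,4) case.
Solving with deg f ≤ 5: f(k) = k**2*(k**3 - 2*k**2 + 2)/5.
R(k) = B(k−1)·f(k)/C(k) = k**2*(k**3 - 2*k**2 + 2)/(5*k**4 + 2*k**3 - 2*k**2 + k + 1); s_k = R·t_k = k**2*(-k**3 + 2*k**2 - 2).
s_(k+1) − s_k = -5*k**4 - 2*k**3 + 2*k**2 - k - 1 = t_k.
Telescoping: Σ = s_(8) − s_(0) = -24704 − (0) = -24704.

Σ = -24704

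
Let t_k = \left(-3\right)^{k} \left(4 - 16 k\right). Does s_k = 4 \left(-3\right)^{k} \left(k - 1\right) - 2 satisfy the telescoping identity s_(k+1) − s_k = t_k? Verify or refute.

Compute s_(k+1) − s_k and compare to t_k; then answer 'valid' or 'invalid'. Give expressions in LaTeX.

s_(k+1) = 4*(-3)**(k + 1)*k - 2
s_(k+1) − s_k = (-3)**k*(4 - 16*k)
(s_(k+1) − s_k) − t_k = 0

Valid: the claim telescopes to t_k.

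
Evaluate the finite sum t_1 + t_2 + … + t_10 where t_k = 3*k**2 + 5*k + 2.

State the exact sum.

Ratio r(k) = (3*k**2 + 11*k + 10)/(3*k**2 + 5*k + 2).
Normal form (A,B,C) = (1, 1, k**2 + 5*k/3 + 2/3).
Need (1)·f(k+1) − (1)·f(k) = k**2 + 5*k/3 + 2/3.
Degrees (0,0,2) ⇒ d ≤ 3.
Match coefficients ⇒ f(k) = k**2*(k + 1)/3.
Get s_k = R·t_k = k**2*(k + 1) with R(k) = B(k−1)f(k)/C(k) = k**2/(3*k + 2).
s_(k+1) − s_k = 3*k**2 + 5*k + 2 = t_k.
Evaluate s at k=11 and k=1: 1452 and 2; difference 1450.

Σ = 1450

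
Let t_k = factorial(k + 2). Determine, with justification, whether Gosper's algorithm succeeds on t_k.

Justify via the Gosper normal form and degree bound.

No — negative degree bound, so no certificate f.

The ratio is k + 3.
Factor: A=k + 3; B=1; C=1.
Set up (k + 3)·f(k+1) − (1)·f(k) − (1) = 0.
deg f ≤ -1 (via 1,0,0).
Negative degree bound (-1): no f exists, t_k not Gosper-summable.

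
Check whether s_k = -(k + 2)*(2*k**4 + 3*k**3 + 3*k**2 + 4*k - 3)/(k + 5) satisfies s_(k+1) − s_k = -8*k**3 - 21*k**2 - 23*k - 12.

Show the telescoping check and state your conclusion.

s_(k+1) = (-2*k**5 - 17*k**4 - 57*k**3 - 99*k**2 - 90*k - 27)/(k + 6)
s_(k+1) − s_k = (-8*k**5 - 91*k**4 - 320*k**3 - 520*k**2 - 453*k - 171)/(k**2 + 11*k + 30)
(s_(k+1) − s_k) − t_k = 3*(6*k**4 + 58*k**3 + 125*k**2 + 123*k + 63)/(k**2 + 11*k + 30)

Invalid: residual 3*(6*k**4 + 58*k**3 + 125*k**2 + 123*k + 63)/(k**2 + 11*k + 30) ≠ 0.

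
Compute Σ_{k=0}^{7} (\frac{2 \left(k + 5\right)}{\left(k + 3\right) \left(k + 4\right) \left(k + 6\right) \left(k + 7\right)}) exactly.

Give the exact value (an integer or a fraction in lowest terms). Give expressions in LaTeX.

Σ = 34/693

t_(k+1)/t_k = (k + 3)*(k + 6)**2/((k + 5)**2*(k + 8)).
Normal form (A,B,C) = (k + 3, k + 8, k**2 + 10*k + 25).
Set up (k + 3)·f(k+1) − (k + 7)·f(k) − (k**2 + 10*k + 25) = 0.
Bound: deg f ≤ 4.
Solving with deg f ≤ 4: f(k) = k*(k + 4)*(k + 5)*(k + 9)/36.
Then R = B(k−1)f/C = k*(k + 4)*(k + 7)*(k + 9)/(36*(k + 5)), so s_k = R(k)·t_k = k*(k + 9)/(18*(k**2 + 9*k + 18)).
Δs = 2*(k + 5)/(k**4 + 20*k**3 + 145*k**2 + 450*k + 504), as required.
Telescoping: Σ = s_(8) − s_(0) = 34/693 − (0) = 34/693.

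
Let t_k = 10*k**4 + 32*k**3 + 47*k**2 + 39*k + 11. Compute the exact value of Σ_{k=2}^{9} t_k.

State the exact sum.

Σ = 233240

r(k) = (10*k**4 + 72*k**3 + 203*k**2 + 269*k + 139)/(10*k**4 + 32*k**3 + 47*k**2 + 39*k + 11) after simplifying.
Gosper form: A/B · C(k+1)/C(k) with A=1, B=1, C=k**4 + 16*k**3/5 + 47*k**2/10 + 39*k/10 + 11/10.
f must satisfy (1)·f(k+1) − (1)·f(k) = k**4 + 16*k**3/5 + 47*k**2/10 + 39*k/10 + 11/10.
From deg A=0, deg B=0, deg C=4: d=5.
A polynomial solution: f(k) = k*(2*k**4 + 3*k**3 + 3*k**2 + 4*k - 1)/10.
So s_k = (B(k−1)f/C)·t_k = (k*(2*k**4 + 3*k**3 + 3*k**2 + 4*k - 1)/(10*k**4 + 32*k**3 + 47*k**2 + 39*k + 11))·t_k = k*(2*k**4 + 3*k**3 + 3*k**2 + 4*k - 1).
Check: Δs_k = 10*k**4 + 32*k**3 + 47*k**2 + 39*k + 11. ✓
Telescoping: Σ = s_(10) − s_(2) = 233390 − (150) = 233240.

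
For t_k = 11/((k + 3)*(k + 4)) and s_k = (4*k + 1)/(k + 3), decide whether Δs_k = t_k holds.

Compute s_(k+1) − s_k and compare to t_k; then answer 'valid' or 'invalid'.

valid (s_(k+1) − s_k reduces to t_k)

s_(k+1) = (4*k + 5)/(k + 4)
s_(k+1) − s_k = 11/(k**2 + 7*k + 12)
(s_(k+1) − s_k) − t_k = 0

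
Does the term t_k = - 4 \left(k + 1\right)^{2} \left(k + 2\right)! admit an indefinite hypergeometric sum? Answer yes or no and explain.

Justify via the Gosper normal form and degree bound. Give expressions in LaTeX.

Yes. s_k = - 4 \left(k - 1\right) \left(k + 2\right)!.

t_(k+1)/t_k = (k + 2)**2*(k + 3)/(k + 1)**2.
So A=k + 3 and B=1, with C=k**2 + 2*k + 1.
Solve (k + 3)·f(k+1) − (1)·f(k) = k**2 + 2*k + 1.
Bound: deg f ≤ 1.
Coefficient equations give f(k) = k - 1.
So s_k = (B(k−1)f/C)·t_k = ((k - 1)/(k + 1)**2)·t_k = -4*(k - 1)*factorial(k + 2).
Verify: -4*(k + 1)**2*factorial(k + 2) matches t_k.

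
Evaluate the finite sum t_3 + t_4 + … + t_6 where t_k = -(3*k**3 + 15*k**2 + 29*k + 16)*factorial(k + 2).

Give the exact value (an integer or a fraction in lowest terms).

Σ = -60596760

Step 1: r(k) = (3*k**4 + 33*k**3 + 140*k**2 + 267*k + 189)/(3*k**3 + 15*k**2 + 29*k + 16).
Normal form (A,B,C) = (k + 3, 1, k**3 + 5*k**2 + 29*k/3 + 16/3).
Key eq: (k + 3)·f(k+1) = (1)·f(k) + (k**3 + 5*k**2 + 29*k/3 + 16/3).
Bound: deg f ≤ 2.
Solving with deg f ≤ 2: f(k) = (3*k**2 + 3*k - 1)/3.
Get s_k = R·t_k = -(3*k**2 + 3*k - 1)*factorial(k + 2) with R(k) = B(k−1)f(k)/C(k) = (3*k**2 + 3*k - 1)/(3*k**3 + 15*k**2 + 29*k + 16).
Δs = -(3*k**3 + 15*k**2 + 29*k + 16)*factorial(k + 2), as required.
Evaluate s at k=7 and k=3: -60600960 and -4200; difference -60596760.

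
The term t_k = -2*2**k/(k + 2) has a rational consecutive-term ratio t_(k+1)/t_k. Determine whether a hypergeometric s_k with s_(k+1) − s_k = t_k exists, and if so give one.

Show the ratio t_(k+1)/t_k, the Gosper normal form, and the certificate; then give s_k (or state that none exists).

none — t_k is not Gosper-summable

r(k) = 2*(k + 2)/(k + 3) after simplifying.
Gosper form: A/B · C(k+1)/C(k) with A=2*k + 4, B=k + 3, C=1.
f must satisfy (2*k + 4)·f(k+1) − (k + 2)·f(k) = 1.
Bound: deg f ≤ -1.
Bound -1 < 0, so the key equation has no polynomial solution.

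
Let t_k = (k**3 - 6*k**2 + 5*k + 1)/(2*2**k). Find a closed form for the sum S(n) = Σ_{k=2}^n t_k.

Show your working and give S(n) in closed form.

S(n) = 2**(-n - 2)*(2**n - 2*n**3 + 2*n - 2)

Compute t_(k+1)/t_k: get (k**3 - 3*k**2 - 4*k + 1)/(2*(k**3 - 6*k**2 + 5*k + 1)).
Take A(k)=1/2, B(k)=1, C(k)=k**3 - 6*k**2 + 5*k + 1.
Key eq: (1/2)·f(k+1) = (1)·f(k) + (k**3 - 6*k**2 + 5*k + 1).
Bound: deg f ≤ 3.
Solving with deg f ≤ 3: f(k) = -2*(k**3 - 3*k**2 + 2*k + 1).
R(k) = B(k−1)·f(k)/C(k) = -2*(k**3 - 3*k**2 + 2*k + 1)/(k**3 - 6*k**2 + 5*k + 1); s_k = R·t_k = (-k**3 + 3*k**2 - 2*k - 1)/2**k.
Verify: (k**3 - 6*k**2 + 5*k + 1)/(2*2**k) matches t_k.
Telescope: S(n) = s_(n+1) − s_(2) = 2**(-n - 1)*(-n**3 + n - 1) − (-1/4) = 2**(-n - 2)*(2**n - 2*n**3 + 2*n - 2).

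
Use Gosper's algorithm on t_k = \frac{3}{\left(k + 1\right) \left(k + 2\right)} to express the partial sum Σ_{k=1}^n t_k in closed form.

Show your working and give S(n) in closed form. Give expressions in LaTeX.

S(n) = \frac{3 n}{2 \left(n + 2\right)}

Step 1: r(k) = (k + 1)/(k + 3).
So A=k + 1 and B=k + 3, with C=1.
Key eq: (k + 1)·f(k+1) = (k + 2)·f(k) + (1).
From deg A=1, deg B=1, deg C=0: d=1.
Solving with deg f ≤ 1: f(k) = k.
Certificate R = B(k−1)f/C = k*(k + 2) gives s_k = 3*k/(k + 1).
Δs = 3/(k**2 + 3*k + 2), as required.
Σ_(k=1)^n t_k = s_(n+1) − s_(1) = (3*(n + 1)/(n + 2)) − (3/2), i.e. 3*n/(2*(n + 2)).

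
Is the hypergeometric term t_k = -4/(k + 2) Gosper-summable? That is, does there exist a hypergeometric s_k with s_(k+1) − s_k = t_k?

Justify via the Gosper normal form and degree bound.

No. Not Gosper-summable.

Compute t_(k+1)/t_k: get (k + 2)/(k + 3).
A = k + 2, B = k + 3, C = 1.
Set up (k + 2)·f(k+1) − (k + 2)·f(k) − (1) = 0.
From deg A=1, deg B=1, deg C=0: d=0.
Put f(k) = c0: A·f(k+1) − B(k−1)·f(k) − C = -1; need -1 = 0 — inconsistent ⇒ no f, not summable.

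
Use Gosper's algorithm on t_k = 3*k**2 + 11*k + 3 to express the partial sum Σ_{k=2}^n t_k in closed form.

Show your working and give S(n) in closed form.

S(n) = n**3 + 7*n**2 + 9*n - 17

r(k) = (3*k**2 + 17*k + 17)/(3*k**2 + 11*k + 3) after simplifying.
Take A(k)=1, B(k)=1, C(k)=k**2 + 11*k/3 + 1.
Need (1)·f(k+1) − (1)·f(k) = k**2 + 11*k/3 + 1.
deg f ≤ 3 (via 0,0,2).
Solve for f: f(k) = k*(k**2 + 4*k - 2)/3 (degree 3 ≤ 3).
R(k) = B(k−1)·f(k)/C(k) = k*(k**2 + 4*k - 2)/(3*k**2 + 11*k + 3); s_k = R·t_k = k*(k**2 + 4*k - 2).
s_(k+1) − s_k = 3*k**2 + 11*k + 3 = t_k.
Σ_(k=2)^n t_k = s_(n+1) − s_(2) = (n**3 + 7*n**2 + 9*n + 3) − (20), i.e. n**3 + 7*n**2 + 9*n - 17.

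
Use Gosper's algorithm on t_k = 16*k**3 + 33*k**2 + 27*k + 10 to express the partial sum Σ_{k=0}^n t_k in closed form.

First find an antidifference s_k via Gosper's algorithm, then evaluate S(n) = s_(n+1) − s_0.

S(n) = 4*n**4 + 19*n**3 + 34*n**2 + 29*n + 10

r(k) = (16*k**3 + 81*k**2 + 141*k + 86)/(16*k**3 + 33*k**2 + 27*k + 10) after simplifying.
Normal form (A,B,C) = (1, 1, k**3 + 33*k**2/16 + 27*k/16 + 5/8).
Need (1)·f(k+1) − (1)·f(k) = k**3 + 33*k**2/16 + 27*k/16 + 5/8.
From deg A=0, deg B=0, deg C=3: d=4.
Coefficient equations give f(k) = k*(k + 1)*(4*k**2 - k + 2)/16.
Get s_k = R·t_k = k*(4*k**3 + 3*k**2 + k + 2) with R(k) = B(k−1)f(k)/C(k) = k*(4*k**2 - k + 2)/(16*k**2 + 17*k + 10).
Verify: 16*k**3 + 33*k**2 + 27*k + 10 matches t_k.
Σ_(k=0)^n t_k = s_(n+1) − s_(0) = (4*n**4 + 19*n**3 + 34*n**2 + 29*n + 10) − (0), i.e. 4*n**4 + 19*n**3 + 34*n**2 + 29*n + 10.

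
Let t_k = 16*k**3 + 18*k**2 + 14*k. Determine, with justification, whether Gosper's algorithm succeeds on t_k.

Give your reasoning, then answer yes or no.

Yes. s_k = 2*k*(2*k**3 - k**2 + k - 2).

Ratio r(k) = (8*k**3 + 33*k**2 + 49*k + 24)/(k*(8*k**2 + 9*k + 7)).
Gosper form: A/B · C(k+1)/C(k) with A=1, B=1, C=k**3 + 9*k**2/8 + 7*k/8.
Need (1)·f(k+1) − (1)·f(k) = k**3 + 9*k**2/8 + 7*k/8.
d = 4 from the (0,0,3) case.
Solve for f: f(k) = k*(k - 1)*(2*k**2 + k + 2)/8 (degree 4 ≤ 4).
R(k) = B(k−1)·f(k)/C(k) = (k - 1)*(2*k**2 + k + 2)/(8*k**2 + 9*k + 7); s_k = R·t_k = 2*k*(2*k**3 - k**2 + k - 2).
Verify: 2*k*(8*k**2 + 9*k + 7) matches t_k.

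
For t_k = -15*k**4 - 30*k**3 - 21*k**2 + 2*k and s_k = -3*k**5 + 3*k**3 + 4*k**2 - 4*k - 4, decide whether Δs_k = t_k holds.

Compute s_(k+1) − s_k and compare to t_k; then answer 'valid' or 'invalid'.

valid (s_(k+1) − s_k reduces to t_k)

s_(k+1) = -4*k - 3*(k + 1)**5 + 3*(k + 1)**3 + 4*(k + 1)**2 - 8
s_(k+1) − s_k = k*(-15*k**3 - 30*k**2 - 21*k + 2)
(s_(k+1) − s_k) − t_k = 0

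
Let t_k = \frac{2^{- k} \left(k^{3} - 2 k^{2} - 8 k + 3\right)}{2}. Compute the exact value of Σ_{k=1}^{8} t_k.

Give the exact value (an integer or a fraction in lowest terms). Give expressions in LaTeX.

Compute t_(k+1)/t_k: get (k**3 + k**2 - 9*k - 6)/(2*(k**3 - 2*k**2 - 8*k + 3)).
Gosper form: A/B · C(k+1)/C(k) with A=1/2, B=1, C=k**3 - 2*k**2 - 8*k + 3.
Set up (1/2)·f(k+1) − (1)·f(k) − (k**3 - 2*k**2 - 8*k + 3) = 0.
Degrees (0,0,3) ⇒ d ≤ 3.
A polynomial solution: f(k) = -2*(k**3 + k**2 - 3*k + 2).
Then R = B(k−1)f/C = -2*(k**3 + k**2 - 3*k + 2)/(k**3 - 2*k**2 - 8*k + 3), so s_k = R(k)·t_k = (-k**3 - k**2 + 3*k - 2)/2**k.
Δs = (k**3 - 2*k**2 - 8*k + 3)/(2*2**k), as required.
Sum = s_(9) − s_(1); s_(9) = -785/512, s_(1) = -1/2 ⇒ -529/512.

Σ = -529/512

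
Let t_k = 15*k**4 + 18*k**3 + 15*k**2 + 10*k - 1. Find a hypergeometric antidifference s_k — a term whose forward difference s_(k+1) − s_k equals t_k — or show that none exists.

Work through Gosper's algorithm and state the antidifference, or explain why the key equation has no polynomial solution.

s_k = k*(3*k**4 - 3*k**3 + k**2 + 2*k - 4)

Compute t_(k+1)/t_k: get (15*k**4 + 78*k**3 + 159*k**2 + 154*k + 57)/(15*k**4 + 18*k**3 + 15*k**2 + 10*k - 1).
Normal form (A,B,C) = (1, 1, k**4 + 6*k**3/5 + k**2 + 2*k/3 - 1/15).
Key eq: (1)·f(k+1) = (1)·f(k) + (k**4 + 6*k**3/5 + k**2 + 2*k/3 - 1/15).
Bound: deg f ≤ 5.
A polynomial solution: f(k) = k*(3*k**4 - 3*k**3 + k**2 + 2*k - 4)/15.
Get s_k = R·t_k = k*(3*k**4 - 3*k**3 + k**2 + 2*k - 4) with R(k) = B(k−1)f(k)/C(k) = k*(3*k**4 - 3*k**3 + k**2 + 2*k - 4)/(15*k**4 + 18*k**3 + 15*k**2 + 10*k - 1).
Δs = 15*k**4 + 18*k**3 + 15*k**2 + 10*k - 1, as required.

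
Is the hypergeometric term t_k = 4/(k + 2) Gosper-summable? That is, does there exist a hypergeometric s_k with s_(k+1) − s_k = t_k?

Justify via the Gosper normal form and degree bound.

No — the linear system for f has no solution.

The ratio is (k + 2)/(k + 3).
Gosper form: A/B · C(k+1)/C(k) with A=k + 2, B=k + 3, C=1.
Need (k + 2)·f(k+1) − (k + 2)·f(k) = 1.
Bound: deg f ≤ 0.
Write f(k) = c0. Then LHS − RHS = -1, requiring -1 = 0: contradictory. No certificate.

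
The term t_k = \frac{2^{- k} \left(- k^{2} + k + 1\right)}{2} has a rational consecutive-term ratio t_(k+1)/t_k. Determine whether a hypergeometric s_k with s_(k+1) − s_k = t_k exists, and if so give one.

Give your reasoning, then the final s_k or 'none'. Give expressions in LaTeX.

s_k = 2^{- k} \left(k^{2} + k + 1\right)

Step 1: r(k) = (k**2 + k - 1)/(2*(k**2 - k - 1)).
Normal form (A,B,C) = (1/2, 1, k**2 - k - 1).
Key eq: (1/2)·f(k+1) = (1)·f(k) + (k**2 - k - 1).
Bound: deg f ≤ 2.
Match coefficients ⇒ f(k) = -2*(k**2 + k + 1).
Then R = B(k−1)f/C = -2*(k**2 + k + 1)/(k**2 - k - 1), so s_k = R(k)·t_k = (k**2 + k + 1)/2**k.
s_(k+1) − s_k = (-k**2 + k + 1)/(2*2**k) = t_k.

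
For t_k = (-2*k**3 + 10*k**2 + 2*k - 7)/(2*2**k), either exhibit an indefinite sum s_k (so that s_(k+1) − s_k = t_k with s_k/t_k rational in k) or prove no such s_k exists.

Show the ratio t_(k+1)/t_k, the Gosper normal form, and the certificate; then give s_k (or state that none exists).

s_k = (2*k**3 - 4*k**2 - 4*k + 1)/2**k

t_(k+1)/t_k = (2*k**3 - 4*k**2 - 16*k - 3)/(2*(2*k**3 - 10*k**2 - 2*k + 7)).
Factor: A=1/2; B=1; C=k**3 - 5*k**2 - k + 7/2.
Need (1/2)·f(k+1) − (1)·f(k) = k**3 - 5*k**2 - k + 7/2.
deg f ≤ 3 (via 0,0,3).
Match coefficients ⇒ f(k) = -2*k**3 + 4*k**2 + 4*k - 1.
Certificate R = B(k−1)f/C = -2*(2*k**3 - 4*k**2 - 4*k + 1)/(2*k**3 - 10*k**2 - 2*k + 7) gives s_k = (2*k**3 - 4*k**2 - 4*k + 1)/2**k.
s_(k+1) − s_k = (-2*k**3 + 10*k**2 + 2*k - 7)/(2*2**k) = t_k.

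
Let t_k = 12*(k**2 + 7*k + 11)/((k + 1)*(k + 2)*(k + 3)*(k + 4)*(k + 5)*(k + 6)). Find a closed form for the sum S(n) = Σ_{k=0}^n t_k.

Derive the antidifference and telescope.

S(n) = 4*(n**3 + 12*n**2 + 44*n + 33)/(15*(n**3 + 12*n**2 + 44*n + 48))

Ratio r(k) = (k + 1)*(7*k + (k + 1)**2 + 18)/((k + 7)*(k**2 + 7*k + 11)).
Normal form (A,B,C) = (k + 1, k + 7, k**2 + 7*k + 11).
Need (k + 1)·f(k+1) − (k + 6)·f(k) = k**2 + 7*k + 11.
d = 5 from the (1,1,2) case.
Solve for f: f(k) = k*(k + 2)*(k + 4)*(k**2 + 9*k + 23)/45 (degree 5 ≤ 5).
Then R = B(k−1)f/C = k*(k + 2)*(k + 4)*(k + 6)*(k**2 + 9*k + 23)/(45*(k**2 + 7*k + 11)), so s_k = R(k)·t_k = 4*k*(k**2 + 9*k + 23)/(15*(k**3 + 9*k**2 + 23*k + 15)).
Verify: 12*(k**2 + 7*k + 11)/(k**6 + 21*k**5 + 175*k**4 + 735*k**3 + 1624*k**2 + 1764*k + 720) matches t_k.
Telescope: S(n) = s_(n+1) − s_(0) = 4*(n**3 + 12*n**2 + 44*n + 33)/(15*(n**3 + 12*n**2 + 44*n + 48)) − (0) = 4*(n**3 + 12*n**2 + 44*n + 33)/(15*(n**3 + 12*n**2 + 44*n + 48)).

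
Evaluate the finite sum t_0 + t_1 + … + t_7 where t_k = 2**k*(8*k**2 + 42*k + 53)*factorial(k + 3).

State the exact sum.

Σ = 357654527982

The ratio is 2*(8*k**3 + 90*k**2 + 335*k + 412)/(8*k**2 + 42*k + 53).
A = 2*k + 8, B = 1, C = k**2 + 21*k/4 + 53/8.
Solve (2*k + 8)·f(k+1) − (1)·f(k) = k**2 + 21*k/4 + 53/8.
Degrees (1,0,2) ⇒ d ≤ 1.
Coefficient equations give f(k) = (4*k + 3)/8.
Certificate R = B(k−1)f/C = (4*k + 3)/(8*k**2 + 42*k + 53) gives s_k = 2**k*(4*k + 3)*factorial(k + 3).
s_(k+1) − s_k = 2**k*(8*k**2 + 42*k + 53)*factorial(k + 3) = t_k.
Σ_(k=0)^(7) t_k = s_(8) − s_(0) = 357654528000 − (18) = 357654527982.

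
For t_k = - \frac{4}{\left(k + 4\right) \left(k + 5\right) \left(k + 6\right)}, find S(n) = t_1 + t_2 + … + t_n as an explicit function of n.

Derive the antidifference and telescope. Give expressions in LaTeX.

The ratio is (k + 4)/(k + 7).
Take A(k)=k + 4, B(k)=k + 7, C(k)=1.
f must satisfy (k + 4)·f(k+1) − (k + 6)·f(k) = 1.
deg f ≤ 2 (via 1,1,0).
Match coefficients ⇒ f(k) = k*(k + 9)/40.
Get s_k = R·t_k = k*(-k - 9)/(10*(k + 4)*(k + 5)) with R(k) = B(k−1)f(k)/C(k) = k*(k + 6)*(k + 9)/40.
Verify: -4/(k**3 + 15*k**2 + 74*k + 120) matches t_k.
Σ_(k=1)^n t_k = s_(n+1) − s_(1) = ((-n**2 - 11*n - 10)/(10*(n**2 + 11*n + 30))) − (-1/30), i.e. n*(-n - 11)/(15*(n**2 + 11*n + 30)).

S(n) = \frac{n \left(- n - 11\right)}{15 \left(n^{2} + 11 n + 30\right)}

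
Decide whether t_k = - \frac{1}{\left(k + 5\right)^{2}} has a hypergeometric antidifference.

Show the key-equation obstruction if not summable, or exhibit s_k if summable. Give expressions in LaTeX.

No — the linear system for f has no solution.

Step 1: r(k) = (k + 5)**2/(k + 6)**2.
Factor: A=k**2 + 10*k + 25; B=k**2 + 12*k + 36; C=1.
Need (k**2 + 10*k + 25)·f(k+1) − (k**2 + 10*k + 25)·f(k) = 1.
d = 0 from the (2,2,0) case.
Write f(k) = c0. Then LHS − RHS = -1, requiring -1 = 0: contradictory. No certificate.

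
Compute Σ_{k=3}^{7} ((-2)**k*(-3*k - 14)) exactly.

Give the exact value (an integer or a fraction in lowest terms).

r(k) = 2*(-3*k - 17)/(3*k + 14) after simplifying.
So A=-2 and B=1, with C=k + 14/3.
Solve (-2)·f(k+1) − (1)·f(k) = k + 14/3.
deg f ≤ 1 (via 0,0,1).
Solving with deg f ≤ 1: f(k) = -(k + 4)/3.
So s_k = (B(k−1)f/C)·t_k = (-(k + 4)/(3*k + 14))·t_k = (-2)**k*(k + 4).
Verify: (-2)**k*(-3*k - 14) matches t_k.
Sum = s_(8) − s_(3); s_(8) = 3072, s_(3) = -56 ⇒ 3128.

Σ = 3128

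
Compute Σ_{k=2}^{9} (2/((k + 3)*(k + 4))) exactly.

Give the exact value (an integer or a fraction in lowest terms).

Σ = 16/65

The ratio is (k + 3)/(k + 5).
Gosper form: A/B · C(k+1)/C(k) with A=k + 3, B=k + 5, C=1.
f must satisfy (k + 3)·f(k+1) − (k + 4)·f(k) = 1.
deg f ≤ 1 (via 1,1,0).
Solving with deg f ≤ 1: f(k) = k/3.
Then R = B(k−1)f/C = k*(k + 4)/3, so s_k = R(k)·t_k = 2*k/(3*(k + 3)).
s_(k+1) − s_k = 2/(k**2 + 7*k + 12) = t_k.
Evaluate s at k=10 and k=2: 20/39 and 4/15; difference 16/65.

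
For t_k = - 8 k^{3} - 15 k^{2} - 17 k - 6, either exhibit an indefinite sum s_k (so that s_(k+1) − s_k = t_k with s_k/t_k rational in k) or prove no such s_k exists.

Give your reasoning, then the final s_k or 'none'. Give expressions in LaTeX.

Ratio r(k) = (8*k**3 + 39*k**2 + 71*k + 46)/(8*k**3 + 15*k**2 + 17*k + 6).
A = 1, B = 1, C = k**3 + 15*k**2/8 + 17*k/8 + 3/4.
f must satisfy (1)·f(k+1) − (1)·f(k) = k**3 + 15*k**2/8 + 17*k/8 + 3/4.
d = 4 from the (0,0,3) case.
Coefficient equations give f(k) = k**2*(2*k**2 + k + 3)/8.
So s_k = (B(k−1)f/C)·t_k = (k**2*(2*k**2 + k + 3)/(8*k**3 + 15*k**2 + 17*k + 6))·t_k = k**2*(-2*k**2 - k - 3).
s_(k+1) − s_k = -8*k**3 - 15*k**2 - 17*k - 6 = t_k.

s_k = k^{2} \left(- 2 k^{2} - k - 3\right)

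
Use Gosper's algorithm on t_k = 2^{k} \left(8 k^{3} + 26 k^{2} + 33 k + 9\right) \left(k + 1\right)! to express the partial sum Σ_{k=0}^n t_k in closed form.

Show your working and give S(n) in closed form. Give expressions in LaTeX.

S(n) = 8 \cdot 2^{n} n^{4} n! + 38 \cdot 2^{n} n^{3} n! + 62 \cdot 2^{n} n^{2} n! + 40 \cdot 2^{n} n n! + 8 \cdot 2^{n} n! + 1

The ratio is 2*(8*k**4 + 66*k**3 + 209*k**2 + 294*k + 152)/(8*k**3 + 26*k**2 + 33*k + 9).
A = 2*k + 4, B = 1, C = k**3 + 13*k**2/4 + 33*k/8 + 9/8.
Solve (2*k + 4)·f(k+1) − (1)·f(k) = k**3 + 13*k**2/4 + 33*k/8 + 9/8.
deg f ≤ 2 (via 1,0,3).
Solve for f: f(k) = (4*k**2 - k - 1)/8 (degree 2 ≤ 2).
Certificate R = B(k−1)f/C = (4*k**2 - k - 1)/(8*k**3 + 26*k**2 + 33*k + 9) gives s_k = 2**k*(4*k**2 - k - 1)*factorial(k + 1).
Check: Δs_k = 2**k*(8*k**3 + 26*k**2 + 33*k + 9)*factorial(k + 1). ✓
s_(n+1) = 2**(n + 1)*(4*n**2 + 7*n + 2)*factorial(n + 2) and s_(0) = -1, so S(n) = 8*2**n*n**4*factorial(n) + 38*2**n*n**3*factorial(n) + 62*2**n*n**2*factorial(n) + 40*2**n*n*factorial(n) + 8*2**n*factorial(n) + 1.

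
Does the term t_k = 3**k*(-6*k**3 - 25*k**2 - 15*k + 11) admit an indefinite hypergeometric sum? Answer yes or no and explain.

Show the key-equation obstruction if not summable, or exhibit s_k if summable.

r(k) = 3*(6*k**3 + 43*k**2 + 83*k + 35)/(6*k**3 + 25*k**2 + 15*k - 11) after simplifying.
Factor: A=3; B=1; C=k**3 + 25*k**2/6 + 5*k/2 - 11/6.
Key eq: (3)·f(k+1) = (1)·f(k) + (k**3 + 25*k**2/6 + 5*k/2 - 11/6).
deg f ≤ 3 (via 0,0,3).
A polynomial solution: f(k) = (3*k**3 - k**2 - 3*k - 4)/6.
So s_k = (B(k−1)f/C)·t_k = ((3*k**3 - k**2 - 3*k - 4)/(6*k**3 + 25*k**2 + 15*k - 11))·t_k = 3**k*(-3*k**3 + k**2 + 3*k + 4).
Check: Δs_k = 3**k*(-6*k**3 - 25*k**2 - 15*k + 11). ✓

Yes. s_k = 3**k*(-3*k**3 + k**2 + 3*k + 4).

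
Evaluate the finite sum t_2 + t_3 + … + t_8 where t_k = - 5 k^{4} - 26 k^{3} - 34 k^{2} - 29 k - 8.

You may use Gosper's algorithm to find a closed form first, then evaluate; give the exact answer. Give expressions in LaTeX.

Σ = -85498

Ratio r(k) = (5*k**4 + 46*k**3 + 142*k**2 + 195*k + 102)/(5*k**4 + 26*k**3 + 34*k**2 + 29*k + 8).
So A=1 and B=1, with C=k**4 + 26*k**3/5 + 34*k**2/5 + 29*k/5 + 8/5.
Solve (1)·f(k+1) − (1)·f(k) = k**4 + 26*k**3/5 + 34*k**2/5 + 29*k/5 + 8/5.
deg f ≤ 5 (via 0,0,4).
A polynomial solution: f(k) = k*(k**2 + 1)*(k**2 + 4*k - 1)/5.
R(k) = B(k−1)·f(k)/C(k) = k*(k**2 + 1)*(k**2 + 4*k - 1)/((k**2 + k + 1)*(5*k**2 + 21*k + 8)); s_k = R·t_k = k*(-k**4 - 4*k**3 - 4*k + 1).
s_(k+1) − s_k = -5*k**4 - 26*k**3 - 34*k**2 - 29*k - 8 = t_k.
Sum = s_(9) − s_(2); s_(9) = -85608, s_(2) = -110 ⇒ -85498.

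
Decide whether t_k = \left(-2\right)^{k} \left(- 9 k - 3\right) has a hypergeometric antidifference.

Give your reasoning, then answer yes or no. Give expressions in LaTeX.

Compute t_(k+1)/t_k: get 2*(-3*k - 4)/(3*k + 1).
Take A(k)=-2, B(k)=1, C(k)=k + 1/3.
Solve (-2)·f(k+1) − (1)·f(k) = k + 1/3.
d = 1 from the (0,0,1) case.
Match coefficients ⇒ f(k) = -(3*k - 1)/9.
So s_k = (B(k−1)f/C)·t_k = (-(3*k - 1)/(3*(3*k + 1)))·t_k = (-2)**k*(3*k - 1).
Δs = (-2)**k*(-9*k - 3), as required.

Yes. s_k = \left(-2\right)^{k} \left(3 k - 1\right).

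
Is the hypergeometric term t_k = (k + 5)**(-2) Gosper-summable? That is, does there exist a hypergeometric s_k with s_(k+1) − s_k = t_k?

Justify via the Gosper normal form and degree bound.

No. Not Gosper-summable.

r(k) = (k + 5)**2/(k + 6)**2 after simplifying.
So A=k**2 + 10*k + 25 and B=k**2 + 12*k + 36, with C=1.
f must satisfy (k**2 + 10*k + 25)·f(k+1) − (k**2 + 10*k + 25)·f(k) = 1.
From deg A=2, deg B=2, deg C=0: d=0.
Generic f = c0 gives residual -1; -1 = 0 cannot hold, so t_k is not Gosper-summable.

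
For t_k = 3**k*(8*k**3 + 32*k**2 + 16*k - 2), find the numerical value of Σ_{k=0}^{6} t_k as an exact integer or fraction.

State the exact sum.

Σ = 2729374

t_(k+1)/t_k = 3*(4*k**3 + 28*k**2 + 52*k + 27)/(4*k**3 + 16*k**2 + 8*k - 1).
Normal form (A,B,C) = (3, 1, k**3 + 4*k**2 + 2*k - 1/4).
Need (3)·f(k+1) − (1)·f(k) = k**3 + 4*k**2 + 2*k - 1/4.
From deg A=0, deg B=0, deg C=3: d=3.
Match coefficients ⇒ f(k) = (k - 1)*(k + 1)*(2*k - 1)/4.
So s_k = (B(k−1)f/C)·t_k = ((k - 1)*(k + 1)*(2*k - 1)/(4*k**3 + 16*k**2 + 8*k - 1))·t_k = 2*3**k*(2*k**3 - k**2 - 2*k + 1).
Δs = 3**k*(8*k**3 + 32*k**2 + 16*k - 2), as required.
Sum = s_(7) − s_(0); s_(7) = 2729376, s_(0) = 2 ⇒ 2729374.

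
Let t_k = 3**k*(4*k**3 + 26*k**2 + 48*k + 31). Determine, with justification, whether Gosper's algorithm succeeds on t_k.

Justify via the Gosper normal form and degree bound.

Yes. s_k = 3**k*(2*k**3 + 4*k**2 + 3*k + 2).

The ratio is 3*(4*k**3 + 38*k**2 + 112*k + 109)/(4*k**3 + 26*k**2 + 48*k + 31).
A = 3, B = 1, C = k**3 + 13*k**2/2 + 12*k + 31/4.
f must satisfy (3)·f(k+1) − (1)·f(k) = k**3 + 13*k**2/2 + 12*k + 31/4.
From deg A=0, deg B=0, deg C=3: d=3.
Match coefficients ⇒ f(k) = (2*k**3 + 4*k**2 + 3*k + 2)/4.
Get s_k = R·t_k = 3**k*(2*k**3 + 4*k**2 + 3*k + 2) with R(k) = B(k−1)f(k)/C(k) = (2*k**3 + 4*k**2 + 3*k + 2)/(4*k**3 + 26*k**2 + 48*k + 31).
Check: Δs_k = 3**k*(4*k**3 + 26*k**2 + 48*k + 31). ✓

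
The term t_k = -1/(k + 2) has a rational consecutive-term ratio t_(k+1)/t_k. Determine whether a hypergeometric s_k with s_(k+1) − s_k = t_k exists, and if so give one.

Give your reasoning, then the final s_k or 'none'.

r(k) = (k + 2)/(k + 3) after simplifying.
Take A(k)=k + 2, B(k)=k + 3, C(k)=1.
Need (k + 2)·f(k+1) − (k + 2)·f(k) = 1.
deg f ≤ 0 (via 1,1,0).
Write f(k) = c0. Then LHS − RHS = -1, requiring -1 = 0: contradictory. No certificate.

none — t_k is not Gosper-summable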